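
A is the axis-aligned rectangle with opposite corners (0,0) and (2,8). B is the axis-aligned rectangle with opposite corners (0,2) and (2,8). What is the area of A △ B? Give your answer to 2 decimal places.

4.00

|A∩B|: x∈[0,2], y∈[2,8] → 2·6 = 12.
|A △ B| = |A| + |B| − 2·|A∩B| = 16 + 12 − 24 = 4.00.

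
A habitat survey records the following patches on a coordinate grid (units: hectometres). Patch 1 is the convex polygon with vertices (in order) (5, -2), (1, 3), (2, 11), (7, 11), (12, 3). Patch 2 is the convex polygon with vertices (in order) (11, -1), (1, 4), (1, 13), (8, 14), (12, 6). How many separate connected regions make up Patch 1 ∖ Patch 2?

2

Patch 1 ∖ Patch 2 splits into 2 disjoint pieces (area 16.5294, area 0.1927).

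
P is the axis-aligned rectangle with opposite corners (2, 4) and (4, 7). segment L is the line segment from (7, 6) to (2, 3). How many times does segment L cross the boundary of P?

The segment meets the boundary at (3.667,4), (4,4.2).

2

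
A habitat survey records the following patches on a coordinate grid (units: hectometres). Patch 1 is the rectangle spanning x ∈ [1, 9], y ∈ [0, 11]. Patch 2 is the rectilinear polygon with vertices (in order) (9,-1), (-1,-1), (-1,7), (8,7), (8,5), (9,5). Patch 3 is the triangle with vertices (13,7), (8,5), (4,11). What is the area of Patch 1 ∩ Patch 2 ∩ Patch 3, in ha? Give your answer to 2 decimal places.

The intersection is the polygon with vertices (8,7), (8,5), (6.667,7).
By the shoelace formula its area is 1.33.

1.33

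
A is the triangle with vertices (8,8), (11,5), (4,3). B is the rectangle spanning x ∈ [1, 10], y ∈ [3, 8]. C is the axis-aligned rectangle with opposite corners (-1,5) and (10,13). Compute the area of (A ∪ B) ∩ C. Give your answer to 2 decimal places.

The region (A ∪ B) ∩ C is the polygon with vertices (1,8), (8,8), (10,8), (10,6), (10,5), (1,5).
By the shoelace formula its area is 27.00.

27.00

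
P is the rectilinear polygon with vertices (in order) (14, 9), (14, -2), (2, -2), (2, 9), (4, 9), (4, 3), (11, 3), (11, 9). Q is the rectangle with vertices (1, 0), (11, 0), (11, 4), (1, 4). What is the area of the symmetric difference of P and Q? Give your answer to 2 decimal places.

|P| = 90, |Q| = 40, |P∩Q| = 29.
|P △ Q| = |P| + |Q| − 2·|P∩Q| = 90 + 40 − 58 = 72.00.

72.00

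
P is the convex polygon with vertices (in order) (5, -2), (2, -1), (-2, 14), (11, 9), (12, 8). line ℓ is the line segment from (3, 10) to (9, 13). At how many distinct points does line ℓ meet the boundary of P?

1

The segment meets the boundary at (5.348,11.174).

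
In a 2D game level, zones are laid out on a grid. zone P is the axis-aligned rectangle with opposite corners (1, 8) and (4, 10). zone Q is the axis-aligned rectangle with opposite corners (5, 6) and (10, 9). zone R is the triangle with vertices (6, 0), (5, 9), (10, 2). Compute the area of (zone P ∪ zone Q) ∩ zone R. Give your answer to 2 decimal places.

2.71

The region (zone P ∪ zone Q) ∩ zone R is the polygon with vertices (5.333,6), (5,9), (7.143,6).
By the shoelace formula its area is 2.71.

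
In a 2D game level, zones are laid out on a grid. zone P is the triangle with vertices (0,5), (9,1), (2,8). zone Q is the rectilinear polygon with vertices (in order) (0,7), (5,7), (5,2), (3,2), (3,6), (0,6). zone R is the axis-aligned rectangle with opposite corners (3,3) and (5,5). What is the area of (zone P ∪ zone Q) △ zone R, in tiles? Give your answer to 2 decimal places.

18.94

|zone P ∪ zone Q| = 22.9444.
|(zone P ∪ zone Q) ∩ zone R| = 4.
|(zone P ∪ zone Q) △ zone R| = 22.9444 + 4 − 8 = 18.94.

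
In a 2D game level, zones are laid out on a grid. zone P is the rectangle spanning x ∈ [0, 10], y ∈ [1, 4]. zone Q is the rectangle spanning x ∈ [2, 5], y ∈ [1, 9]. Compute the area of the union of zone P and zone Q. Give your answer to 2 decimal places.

45.00

By inclusion–exclusion:
Individual areas: |zone P| = 30, |zone Q| = 24.
|zone P∩zone Q|: x∈[2,5], y∈[1,4] → 3·3 = 9.
|zone P ∪ zone Q| = 54 − 9 = 45.00.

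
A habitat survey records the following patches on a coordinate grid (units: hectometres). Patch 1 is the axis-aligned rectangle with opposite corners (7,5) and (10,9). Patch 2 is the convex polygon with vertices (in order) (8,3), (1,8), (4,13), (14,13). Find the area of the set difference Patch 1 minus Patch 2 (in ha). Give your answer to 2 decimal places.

0.53

|Patch 1| = 12, |Patch 1∩Patch 2| = 11.4667.
|Patch 1 ∖ Patch 2| = |Patch 1| − |Patch 1∩Patch 2| = 12 − 11.4667 = 0.53.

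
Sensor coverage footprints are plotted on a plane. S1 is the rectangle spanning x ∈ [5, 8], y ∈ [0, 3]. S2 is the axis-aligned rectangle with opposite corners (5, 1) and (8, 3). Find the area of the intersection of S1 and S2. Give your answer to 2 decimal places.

|S1∩S2|: x∈[5,8], y∈[1,3] → 3·2 = 6.

6.00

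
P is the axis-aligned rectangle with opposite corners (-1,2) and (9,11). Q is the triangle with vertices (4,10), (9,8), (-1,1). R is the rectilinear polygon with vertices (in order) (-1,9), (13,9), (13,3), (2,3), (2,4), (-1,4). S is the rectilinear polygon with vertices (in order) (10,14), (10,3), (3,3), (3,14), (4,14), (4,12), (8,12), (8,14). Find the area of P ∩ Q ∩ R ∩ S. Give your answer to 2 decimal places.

17.17

The intersection is the polygon with vertices (6.5,9), (9,8), (3,3.8), (3,8.2), (3.444,9).
By the shoelace formula its area is 17.17.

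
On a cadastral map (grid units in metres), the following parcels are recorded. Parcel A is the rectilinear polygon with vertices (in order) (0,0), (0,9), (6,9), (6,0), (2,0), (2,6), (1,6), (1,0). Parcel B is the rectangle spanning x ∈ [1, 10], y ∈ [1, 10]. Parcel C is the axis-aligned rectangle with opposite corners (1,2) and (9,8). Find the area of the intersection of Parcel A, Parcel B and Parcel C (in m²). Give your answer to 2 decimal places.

26.00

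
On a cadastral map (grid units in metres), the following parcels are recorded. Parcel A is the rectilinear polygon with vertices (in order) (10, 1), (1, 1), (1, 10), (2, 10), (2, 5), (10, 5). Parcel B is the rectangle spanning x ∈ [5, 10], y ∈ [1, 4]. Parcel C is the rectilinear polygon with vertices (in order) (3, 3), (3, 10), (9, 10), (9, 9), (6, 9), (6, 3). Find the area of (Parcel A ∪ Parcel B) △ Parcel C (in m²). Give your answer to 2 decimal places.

53.00

|Parcel A ∪ Parcel B| = 41.
|(Parcel A ∪ Parcel B) ∩ Parcel C| = 6.
|(Parcel A ∪ Parcel B) △ Parcel C| = 41 + 24 − 12 = 53.00.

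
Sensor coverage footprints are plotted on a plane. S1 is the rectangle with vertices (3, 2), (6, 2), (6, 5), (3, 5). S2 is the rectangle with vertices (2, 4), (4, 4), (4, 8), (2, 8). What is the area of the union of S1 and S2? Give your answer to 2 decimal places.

16.00

By inclusion–exclusion:
Individual areas: |S1| = 9, |S2| = 8.
|S1∩S2|: x∈[3,4], y∈[4,5] → 1·1 = 1.
|S1 ∪ S2| = 17 − 1 = 16.00.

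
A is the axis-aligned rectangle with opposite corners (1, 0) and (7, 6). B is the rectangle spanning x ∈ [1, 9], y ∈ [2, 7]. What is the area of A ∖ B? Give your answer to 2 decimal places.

|A∩B|: x∈[1,7], y∈[2,6] → 6·4 = 24.
|A| = 36.
|A ∖ B| = |A| − |A∩B| = 36 − 24 = 12.00.

12.00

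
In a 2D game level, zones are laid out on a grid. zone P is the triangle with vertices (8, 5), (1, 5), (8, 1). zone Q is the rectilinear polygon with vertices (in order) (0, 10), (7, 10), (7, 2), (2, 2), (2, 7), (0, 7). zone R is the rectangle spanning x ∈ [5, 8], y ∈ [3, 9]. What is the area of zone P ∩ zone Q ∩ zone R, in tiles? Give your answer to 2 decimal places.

4.00

The intersection is the polygon with vertices (7,3), (5,3), (5,5), (7,5).
By the shoelace formula its area is 4.00.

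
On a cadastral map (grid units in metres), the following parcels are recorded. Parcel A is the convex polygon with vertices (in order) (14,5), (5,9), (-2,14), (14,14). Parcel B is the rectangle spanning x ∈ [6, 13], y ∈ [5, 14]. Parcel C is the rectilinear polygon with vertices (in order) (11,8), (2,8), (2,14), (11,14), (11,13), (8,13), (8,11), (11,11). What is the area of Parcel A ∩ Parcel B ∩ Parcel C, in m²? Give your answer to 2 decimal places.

23.65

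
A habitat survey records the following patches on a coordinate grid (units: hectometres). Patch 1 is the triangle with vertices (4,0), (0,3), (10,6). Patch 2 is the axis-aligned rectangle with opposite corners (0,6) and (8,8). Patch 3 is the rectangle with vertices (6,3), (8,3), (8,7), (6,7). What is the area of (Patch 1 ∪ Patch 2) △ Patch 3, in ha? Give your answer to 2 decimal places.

|Patch 1 ∪ Patch 2| = 37.
|(Patch 1 ∪ Patch 2) ∩ Patch 3| = 5.7.
|(Patch 1 ∪ Patch 2) △ Patch 3| = 37 + 8 − 11.4 = 33.60.

33.60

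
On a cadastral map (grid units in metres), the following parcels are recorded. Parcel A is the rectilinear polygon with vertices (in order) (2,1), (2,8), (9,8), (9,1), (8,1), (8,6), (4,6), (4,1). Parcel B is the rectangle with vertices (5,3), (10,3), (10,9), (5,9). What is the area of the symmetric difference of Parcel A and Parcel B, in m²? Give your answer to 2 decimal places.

37.00

|Parcel A| = 29, |Parcel B| = 30, |Parcel A∩Parcel B| = 11.
|Parcel A △ Parcel B| = |Parcel A| + |Parcel B| − 2·|Parcel A∩Parcel B| = 29 + 30 − 22 = 37.00.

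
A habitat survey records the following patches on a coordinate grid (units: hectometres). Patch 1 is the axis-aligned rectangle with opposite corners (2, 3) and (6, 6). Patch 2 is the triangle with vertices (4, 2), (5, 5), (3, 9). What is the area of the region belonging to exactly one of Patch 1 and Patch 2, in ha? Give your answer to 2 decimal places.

10.69

|Patch 1| = 12, |Patch 2| = 5, |Patch 1∩Patch 2| = 3.1548.
|Patch 1 △ Patch 2| = |Patch 1| + |Patch 2| − 2·|Patch 1∩Patch 2| = 12 + 5 − 6.3095 = 10.69.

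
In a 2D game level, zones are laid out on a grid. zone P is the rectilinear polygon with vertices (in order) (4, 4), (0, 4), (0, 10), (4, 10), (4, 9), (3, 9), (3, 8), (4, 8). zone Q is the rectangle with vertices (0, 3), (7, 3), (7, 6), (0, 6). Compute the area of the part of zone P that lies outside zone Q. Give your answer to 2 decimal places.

|zone P| = 23, |zone P∩zone Q| = 8.
|zone P ∖ zone Q| = |zone P| − |zone P∩zone Q| = 23 − 8 = 15.00.

15.00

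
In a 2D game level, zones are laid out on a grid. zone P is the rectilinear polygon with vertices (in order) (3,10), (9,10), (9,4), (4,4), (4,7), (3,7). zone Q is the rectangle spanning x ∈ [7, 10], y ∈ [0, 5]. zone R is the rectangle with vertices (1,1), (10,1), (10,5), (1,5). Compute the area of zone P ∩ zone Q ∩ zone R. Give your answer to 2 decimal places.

The intersection is the polygon with vertices (7,4), (7,5), (9,5), (9,4).
By the shoelace formula its area is 2.00.

2.00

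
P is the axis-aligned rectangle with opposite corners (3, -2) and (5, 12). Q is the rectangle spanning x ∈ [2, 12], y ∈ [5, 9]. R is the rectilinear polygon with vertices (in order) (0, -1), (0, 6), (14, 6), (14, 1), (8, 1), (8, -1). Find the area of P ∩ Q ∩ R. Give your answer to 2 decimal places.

2.00

The intersection is the polygon with vertices (3,5), (3,6), (5,6), (5,5).
By the shoelace formula its area is 2.00.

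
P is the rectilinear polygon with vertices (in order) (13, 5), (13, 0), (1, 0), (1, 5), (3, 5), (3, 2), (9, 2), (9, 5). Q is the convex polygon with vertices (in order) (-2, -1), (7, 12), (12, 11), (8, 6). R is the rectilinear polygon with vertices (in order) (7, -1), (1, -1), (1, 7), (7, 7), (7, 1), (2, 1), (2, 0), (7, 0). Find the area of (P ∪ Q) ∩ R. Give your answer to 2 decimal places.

|P ∪ Q| = 84.5615.
|(P ∪ Q) ∩ R| = 25.71.

25.71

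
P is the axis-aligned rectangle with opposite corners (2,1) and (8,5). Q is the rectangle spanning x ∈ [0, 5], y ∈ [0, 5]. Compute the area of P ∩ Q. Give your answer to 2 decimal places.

|P∩Q|: x∈[2,5], y∈[1,5] → 3·4 = 12.

12.00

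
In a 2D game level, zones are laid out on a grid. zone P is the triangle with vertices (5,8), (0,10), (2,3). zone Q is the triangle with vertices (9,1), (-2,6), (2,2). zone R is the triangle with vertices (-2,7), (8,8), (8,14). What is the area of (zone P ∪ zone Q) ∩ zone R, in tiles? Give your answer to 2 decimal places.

The region (zone P ∪ zone Q) ∩ zone R is the polygon with vertices (5,8), (4.809,7.681), (0.778,7.278), (0.381,8.667), (1.454,9.418).
By the shoelace formula its area is 5.77.

5.77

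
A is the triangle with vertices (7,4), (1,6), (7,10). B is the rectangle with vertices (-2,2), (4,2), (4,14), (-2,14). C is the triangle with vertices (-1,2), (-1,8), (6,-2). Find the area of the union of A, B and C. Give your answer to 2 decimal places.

93.90

By inclusion–exclusion:
Individual areas: |A| = 18, |B| = 72, |C| = 21.
|A∩B| = 4.5.
|A∩C| = 0.
|B∩C| = 12.6.
|A∩B∩C| = 0.
|A ∪ B ∪ C| = 111 − 17.1 + 0 = 93.90.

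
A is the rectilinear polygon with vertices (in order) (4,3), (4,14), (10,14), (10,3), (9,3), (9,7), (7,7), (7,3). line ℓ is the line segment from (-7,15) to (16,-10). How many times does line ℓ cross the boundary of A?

The segment meets the boundary at (4.04,3), (4,3.043).

2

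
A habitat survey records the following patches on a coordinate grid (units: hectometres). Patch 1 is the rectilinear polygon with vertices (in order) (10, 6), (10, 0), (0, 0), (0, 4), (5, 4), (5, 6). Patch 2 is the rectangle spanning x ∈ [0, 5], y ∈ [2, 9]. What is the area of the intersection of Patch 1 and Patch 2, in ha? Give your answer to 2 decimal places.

10.00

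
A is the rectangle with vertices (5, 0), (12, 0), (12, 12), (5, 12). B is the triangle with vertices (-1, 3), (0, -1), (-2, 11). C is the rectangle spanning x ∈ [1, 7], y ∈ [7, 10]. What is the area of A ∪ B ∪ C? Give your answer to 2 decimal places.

98.00

By inclusion–exclusion:
Individual areas: |A| = 84, |B| = 2, |C| = 18.
|A∩B| = 0.
|A∩C|: x∈[5,7], y∈[7,10] → 2·3 = 6.
|B∩C| = 0.
|A∩B∩C| = 0.
|A ∪ B ∪ C| = 104 − 6 + 0 = 98.00.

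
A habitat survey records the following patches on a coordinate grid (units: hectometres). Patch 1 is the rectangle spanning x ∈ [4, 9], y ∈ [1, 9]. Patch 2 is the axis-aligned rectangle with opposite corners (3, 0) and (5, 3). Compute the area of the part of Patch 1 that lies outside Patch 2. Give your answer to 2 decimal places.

38.00

|Patch 1∩Patch 2|: x∈[4,5], y∈[1,3] → 1·2 = 2.
|Patch 1| = 40.
|Patch 1 ∖ Patch 2| = |Patch 1| − |Patch 1∩Patch 2| = 40 − 2 = 38.00.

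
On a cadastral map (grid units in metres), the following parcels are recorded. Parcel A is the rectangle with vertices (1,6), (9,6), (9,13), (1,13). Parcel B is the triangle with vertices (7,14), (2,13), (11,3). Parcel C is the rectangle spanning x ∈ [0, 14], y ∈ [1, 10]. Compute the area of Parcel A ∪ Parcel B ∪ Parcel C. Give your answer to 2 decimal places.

152.68

By inclusion–exclusion:
Individual areas: |Parcel A| = 56, |Parcel B| = 29.5, |Parcel C| = 126.
|Parcel A∩Parcel B| = 23.2682.
|Parcel A∩Parcel C|: x∈[1,9], y∈[6,10] → 8·4 = 32.
|Parcel B∩Parcel C| = 13.1409.
|Parcel A∩Parcel B∩Parcel C| = 9.5909.
|Parcel A ∪ Parcel B ∪ Parcel C| = 211.5 − 68.4091 + 9.5909 = 152.68.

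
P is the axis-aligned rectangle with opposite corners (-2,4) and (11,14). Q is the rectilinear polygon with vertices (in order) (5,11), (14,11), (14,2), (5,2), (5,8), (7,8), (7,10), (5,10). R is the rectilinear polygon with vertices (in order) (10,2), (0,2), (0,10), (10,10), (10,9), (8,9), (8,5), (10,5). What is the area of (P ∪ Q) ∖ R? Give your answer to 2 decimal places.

107.00

|P ∪ Q| = 169.
|(P ∪ Q) ∩ R| = 62.
|(P ∪ Q) ∖ R| = 169 − 62 = 107.00.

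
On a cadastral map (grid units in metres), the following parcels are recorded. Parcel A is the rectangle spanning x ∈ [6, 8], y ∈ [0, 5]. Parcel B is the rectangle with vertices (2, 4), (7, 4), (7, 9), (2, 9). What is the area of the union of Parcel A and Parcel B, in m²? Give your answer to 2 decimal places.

By inclusion–exclusion:
Individual areas: |Parcel A| = 10, |Parcel B| = 25.
|Parcel A∩Parcel B|: x∈[6,7], y∈[4,5] → 1·1 = 1.
|Parcel A ∪ Parcel B| = 35 − 1 = 34.00.

34.00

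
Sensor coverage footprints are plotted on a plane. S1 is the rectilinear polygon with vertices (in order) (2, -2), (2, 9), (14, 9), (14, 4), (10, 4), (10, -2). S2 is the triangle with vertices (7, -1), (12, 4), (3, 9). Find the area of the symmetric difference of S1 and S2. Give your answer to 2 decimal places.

|S1| = 108, |S2| = 35, |S1∩S2| = 33.
|S1 △ S2| = |S1| + |S2| − 2·|S1∩S2| = 108 + 35 − 66 = 77.00.

77.00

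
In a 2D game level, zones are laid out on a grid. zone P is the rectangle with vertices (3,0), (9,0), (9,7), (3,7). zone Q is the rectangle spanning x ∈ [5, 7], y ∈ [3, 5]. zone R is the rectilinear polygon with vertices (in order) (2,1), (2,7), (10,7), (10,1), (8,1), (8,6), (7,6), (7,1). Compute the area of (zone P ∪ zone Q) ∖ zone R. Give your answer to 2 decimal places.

11.00

|zone P ∪ zone Q| = 42.
|(zone P ∪ zone Q) ∩ zone R| = 31.
|(zone P ∪ zone Q) ∖ zone R| = 42 − 31 = 11.00.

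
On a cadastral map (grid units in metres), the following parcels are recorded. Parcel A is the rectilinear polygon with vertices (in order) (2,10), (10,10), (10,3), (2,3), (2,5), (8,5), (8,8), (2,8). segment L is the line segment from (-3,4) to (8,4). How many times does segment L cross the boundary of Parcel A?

The segment meets the boundary at (2,4).

1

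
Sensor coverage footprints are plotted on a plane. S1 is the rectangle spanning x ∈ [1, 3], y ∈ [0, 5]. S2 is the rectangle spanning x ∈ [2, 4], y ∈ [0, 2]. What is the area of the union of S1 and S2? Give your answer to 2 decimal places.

By inclusion–exclusion:
Individual areas: |S1| = 10, |S2| = 4.
|S1∩S2|: x∈[2,3], y∈[0,2] → 1·2 = 2.
|S1 ∪ S2| = 14 − 2 = 12.00.

12.00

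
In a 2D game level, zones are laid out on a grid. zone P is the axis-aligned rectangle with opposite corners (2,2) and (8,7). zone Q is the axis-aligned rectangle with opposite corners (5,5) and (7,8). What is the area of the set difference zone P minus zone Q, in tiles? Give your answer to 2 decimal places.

|zone P∩zone Q|: x∈[5,7], y∈[5,7] → 2·2 = 4.
|zone P| = 30.
|zone P ∖ zone Q| = |zone P| − |zone P∩zone Q| = 30 − 4 = 26.00.

26.00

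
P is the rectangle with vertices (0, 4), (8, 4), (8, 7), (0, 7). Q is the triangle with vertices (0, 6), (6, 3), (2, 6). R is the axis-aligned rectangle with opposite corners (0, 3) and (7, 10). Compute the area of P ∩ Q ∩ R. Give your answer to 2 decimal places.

The intersection is the polygon with vertices (0,6), (2,6), (4.667,4), (4,4).
By the shoelace formula its area is 2.67.

2.67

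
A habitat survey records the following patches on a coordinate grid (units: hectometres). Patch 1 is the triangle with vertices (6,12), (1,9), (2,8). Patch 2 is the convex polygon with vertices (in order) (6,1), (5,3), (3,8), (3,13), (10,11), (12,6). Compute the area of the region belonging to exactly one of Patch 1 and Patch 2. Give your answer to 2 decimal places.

67.40

|Patch 1| = 4, |Patch 2| = 67, |Patch 1∩Patch 2| = 1.8.
|Patch 1 △ Patch 2| = |Patch 1| + |Patch 2| − 2·|Patch 1∩Patch 2| = 4 + 67 − 3.6 = 67.40.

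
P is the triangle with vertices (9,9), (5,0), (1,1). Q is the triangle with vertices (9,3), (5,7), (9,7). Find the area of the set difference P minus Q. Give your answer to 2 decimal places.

|P| = 20, |P∩Q| = 2.3504.
|P ∖ Q| = |P| − |P∩Q| = 20 − 2.3504 = 17.65.

17.65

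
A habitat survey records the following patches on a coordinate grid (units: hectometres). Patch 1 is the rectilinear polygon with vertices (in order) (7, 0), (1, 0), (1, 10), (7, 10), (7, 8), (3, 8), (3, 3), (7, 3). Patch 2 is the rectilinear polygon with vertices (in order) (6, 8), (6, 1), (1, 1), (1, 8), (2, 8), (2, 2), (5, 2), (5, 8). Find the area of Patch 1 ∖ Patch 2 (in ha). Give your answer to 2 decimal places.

28.00

|Patch 1| = 40, |Patch 1∩Patch 2| = 12.
|Patch 1 ∖ Patch 2| = |Patch 1| − |Patch 1∩Patch 2| = 40 − 12 = 28.00.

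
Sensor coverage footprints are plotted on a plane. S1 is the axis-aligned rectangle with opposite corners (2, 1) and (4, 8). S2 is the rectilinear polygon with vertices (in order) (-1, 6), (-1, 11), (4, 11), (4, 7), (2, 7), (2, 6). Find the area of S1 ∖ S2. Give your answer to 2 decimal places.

12.00

|S1| = 14, |S1∩S2| = 2.
|S1 ∖ S2| = |S1| − |S1∩S2| = 14 − 2 = 12.00.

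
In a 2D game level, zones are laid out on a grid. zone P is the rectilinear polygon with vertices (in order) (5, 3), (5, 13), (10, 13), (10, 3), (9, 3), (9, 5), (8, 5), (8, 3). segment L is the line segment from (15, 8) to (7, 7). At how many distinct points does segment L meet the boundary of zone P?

1

The segment meets the boundary at (10,7.375).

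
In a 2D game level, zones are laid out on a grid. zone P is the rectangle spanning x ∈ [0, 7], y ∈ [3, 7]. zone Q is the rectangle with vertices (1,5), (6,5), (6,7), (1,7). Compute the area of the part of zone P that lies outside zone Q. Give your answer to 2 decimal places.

|zone P∩zone Q|: x∈[1,6], y∈[5,7] → 5·2 = 10.
|zone P| = 28.
|zone P ∖ zone Q| = |zone P| − |zone P∩zone Q| = 28 − 10 = 18.00.

18.00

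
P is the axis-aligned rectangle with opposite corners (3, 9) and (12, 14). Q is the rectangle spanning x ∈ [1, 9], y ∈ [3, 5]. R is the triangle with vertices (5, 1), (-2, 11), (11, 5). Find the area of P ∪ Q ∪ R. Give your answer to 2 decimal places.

By inclusion–exclusion:
Individual areas: |P| = 45, |Q| = 16, |R| = 44.
|P∩Q| = 0 (no overlap).
|P∩R| = 0.
|Q∩R| = 11.8667.
|P∩Q∩R| = 0.
|P ∪ Q ∪ R| = 105 − 11.8667 + 0 = 93.13.

93.13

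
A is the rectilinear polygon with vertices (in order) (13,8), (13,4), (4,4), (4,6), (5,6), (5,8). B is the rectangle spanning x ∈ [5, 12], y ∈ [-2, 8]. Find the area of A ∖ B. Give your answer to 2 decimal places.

|A| = 34, |A∩B| = 28.
|A ∖ B| = |A| − |A∩B| = 34 − 28 = 6.00.

6.00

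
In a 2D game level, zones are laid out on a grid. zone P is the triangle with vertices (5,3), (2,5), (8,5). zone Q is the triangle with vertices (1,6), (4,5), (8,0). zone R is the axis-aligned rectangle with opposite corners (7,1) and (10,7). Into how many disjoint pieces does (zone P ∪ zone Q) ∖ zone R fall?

1

(zone P ∪ zone Q) ∖ zone R is a single connected region.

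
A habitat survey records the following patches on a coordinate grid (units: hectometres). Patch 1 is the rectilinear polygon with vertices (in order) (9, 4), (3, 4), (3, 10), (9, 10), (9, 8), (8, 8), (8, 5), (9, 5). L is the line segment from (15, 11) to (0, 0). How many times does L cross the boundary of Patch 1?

2

The segment meets the boundary at (5.455,4), (8,5.867).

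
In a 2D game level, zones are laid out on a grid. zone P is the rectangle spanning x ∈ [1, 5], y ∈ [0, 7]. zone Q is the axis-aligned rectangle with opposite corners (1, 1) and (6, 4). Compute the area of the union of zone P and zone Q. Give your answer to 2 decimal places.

By inclusion–exclusion:
Individual areas: |zone P| = 28, |zone Q| = 15.
|zone P∩zone Q|: x∈[1,5], y∈[1,4] → 4·3 = 12.
|zone P ∪ zone Q| = 43 − 12 = 31.00.

31.00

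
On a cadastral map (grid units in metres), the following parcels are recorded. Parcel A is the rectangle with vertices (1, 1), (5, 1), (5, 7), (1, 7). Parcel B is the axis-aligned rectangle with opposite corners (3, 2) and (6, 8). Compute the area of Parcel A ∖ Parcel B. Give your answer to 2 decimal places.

14.00

|Parcel A∩Parcel B|: x∈[3,5], y∈[2,7] → 2·5 = 10.
|Parcel A| = 24.
|Parcel A ∖ Parcel B| = |Parcel A| − |Parcel A∩Parcel B| = 24 − 10 = 14.00.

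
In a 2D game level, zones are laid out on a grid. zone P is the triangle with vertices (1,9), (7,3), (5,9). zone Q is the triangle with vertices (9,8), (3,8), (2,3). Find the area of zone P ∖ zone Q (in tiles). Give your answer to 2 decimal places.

|zone P| = 12, |zone P∩zone Q| = 5.9135.
|zone P ∖ zone Q| = |zone P| − |zone P∩zone Q| = 12 − 5.9135 = 6.09.

6.09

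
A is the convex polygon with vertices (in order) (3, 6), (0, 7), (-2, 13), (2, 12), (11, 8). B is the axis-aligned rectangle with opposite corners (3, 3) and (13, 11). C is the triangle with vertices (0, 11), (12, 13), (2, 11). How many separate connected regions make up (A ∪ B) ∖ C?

1

(A ∪ B) ∖ C is a single connected region.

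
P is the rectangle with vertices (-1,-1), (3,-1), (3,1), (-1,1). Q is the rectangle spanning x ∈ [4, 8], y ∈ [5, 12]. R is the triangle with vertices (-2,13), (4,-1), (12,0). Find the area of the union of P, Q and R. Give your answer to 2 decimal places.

By inclusion–exclusion:
Individual areas: |P| = 8, |Q| = 28, |R| = 59.
|P∩Q| = 0 (no overlap).
|P∩R| = 0.
|Q∩R| = 3.1758.
|P∩Q∩R| = 0.
|P ∪ Q ∪ R| = 95 − 3.1758 + 0 = 91.82.

91.82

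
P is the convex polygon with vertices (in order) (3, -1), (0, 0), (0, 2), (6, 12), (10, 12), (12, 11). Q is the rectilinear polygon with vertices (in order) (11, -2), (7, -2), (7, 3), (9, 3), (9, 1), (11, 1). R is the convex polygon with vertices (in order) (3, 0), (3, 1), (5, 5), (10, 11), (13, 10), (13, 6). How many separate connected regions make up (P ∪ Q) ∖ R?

(P ∪ Q) ∖ R splits into 2 disjoint pieces (area 47.7152, area 15.7).

2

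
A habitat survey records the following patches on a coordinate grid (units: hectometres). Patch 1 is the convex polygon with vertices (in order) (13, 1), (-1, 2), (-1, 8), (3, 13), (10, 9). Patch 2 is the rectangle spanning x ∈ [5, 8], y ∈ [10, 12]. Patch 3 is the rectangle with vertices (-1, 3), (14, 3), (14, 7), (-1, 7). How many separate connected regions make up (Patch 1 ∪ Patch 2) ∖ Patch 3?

2

(Patch 1 ∪ Patch 2) ∖ Patch 3 splits into 2 disjoint pieces (area 20.25, area 45.75).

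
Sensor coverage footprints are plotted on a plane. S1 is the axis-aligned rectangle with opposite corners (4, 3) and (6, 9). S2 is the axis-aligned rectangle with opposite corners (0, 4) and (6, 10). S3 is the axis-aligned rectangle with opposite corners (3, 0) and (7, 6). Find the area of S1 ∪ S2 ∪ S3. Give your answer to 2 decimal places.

54.00

By inclusion–exclusion:
Individual areas: |S1| = 12, |S2| = 36, |S3| = 24.
|S1∩S2|: x∈[4,6], y∈[4,9] → 2·5 = 10.
|S1∩S3|: x∈[4,6], y∈[3,6] → 2·3 = 6.
|S2∩S3|: x∈[3,6], y∈[4,6] → 3·2 = 6.
|S1∩S2∩S3| = 4.
|S1 ∪ S2 ∪ S3| = 72 − 22 + 4 = 54.00.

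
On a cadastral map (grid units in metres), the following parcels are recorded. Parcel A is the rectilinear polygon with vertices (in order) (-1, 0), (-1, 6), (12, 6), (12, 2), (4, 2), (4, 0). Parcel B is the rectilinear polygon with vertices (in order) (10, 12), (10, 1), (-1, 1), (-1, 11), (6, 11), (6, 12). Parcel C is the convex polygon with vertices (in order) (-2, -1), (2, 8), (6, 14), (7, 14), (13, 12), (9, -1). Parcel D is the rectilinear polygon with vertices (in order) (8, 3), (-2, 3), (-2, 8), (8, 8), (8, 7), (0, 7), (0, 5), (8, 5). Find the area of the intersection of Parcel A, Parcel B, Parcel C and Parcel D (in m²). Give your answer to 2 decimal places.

The intersection is the polygon with vertices (0.667,5), (8,5), (8,3), (-0.222,3).
By the shoelace formula its area is 15.56.

15.56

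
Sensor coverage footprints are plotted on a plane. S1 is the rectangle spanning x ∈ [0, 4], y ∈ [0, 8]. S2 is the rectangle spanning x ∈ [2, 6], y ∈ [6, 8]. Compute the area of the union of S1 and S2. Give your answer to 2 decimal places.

36.00

By inclusion–exclusion:
Individual areas: |S1| = 32, |S2| = 8.
|S1∩S2|: x∈[2,4], y∈[6,8] → 2·2 = 4.
|S1 ∪ S2| = 40 − 4 = 36.00.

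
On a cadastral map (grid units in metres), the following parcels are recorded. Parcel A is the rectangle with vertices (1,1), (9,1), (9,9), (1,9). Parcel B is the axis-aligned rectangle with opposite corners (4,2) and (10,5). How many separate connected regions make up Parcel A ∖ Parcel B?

Parcel A ∖ Parcel B is a single connected region.

1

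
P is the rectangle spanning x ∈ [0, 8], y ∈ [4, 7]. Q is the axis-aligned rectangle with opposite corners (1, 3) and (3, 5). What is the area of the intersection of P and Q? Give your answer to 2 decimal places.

2.00

|P∩Q|: x∈[1,3], y∈[4,5] → 2·1 = 2.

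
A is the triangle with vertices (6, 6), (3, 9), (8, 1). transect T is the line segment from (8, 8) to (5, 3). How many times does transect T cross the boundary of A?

2

The segment meets the boundary at (5.857,4.429), (6.32,5.2).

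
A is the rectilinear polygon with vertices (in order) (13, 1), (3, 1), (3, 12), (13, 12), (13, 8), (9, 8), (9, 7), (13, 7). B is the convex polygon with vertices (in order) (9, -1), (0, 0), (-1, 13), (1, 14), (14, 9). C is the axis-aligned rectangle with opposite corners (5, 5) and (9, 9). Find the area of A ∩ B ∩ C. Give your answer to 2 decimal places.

16.00

The intersection is the polygon with vertices (9,7), (9,5), (5,5), (5,9), (9,9), (9,8).
By the shoelace formula its area is 16.00.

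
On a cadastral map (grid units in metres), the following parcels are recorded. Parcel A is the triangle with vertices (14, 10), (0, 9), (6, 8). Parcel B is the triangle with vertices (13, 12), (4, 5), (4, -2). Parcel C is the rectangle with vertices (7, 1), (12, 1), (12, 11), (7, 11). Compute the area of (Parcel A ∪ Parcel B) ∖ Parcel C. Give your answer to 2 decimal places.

23.90

|Parcel A ∪ Parcel B| = 40.2345.
|(Parcel A ∪ Parcel B) ∩ Parcel C| = 16.3317.
|(Parcel A ∪ Parcel B) ∖ Parcel C| = 40.2345 − 16.3317 = 23.90.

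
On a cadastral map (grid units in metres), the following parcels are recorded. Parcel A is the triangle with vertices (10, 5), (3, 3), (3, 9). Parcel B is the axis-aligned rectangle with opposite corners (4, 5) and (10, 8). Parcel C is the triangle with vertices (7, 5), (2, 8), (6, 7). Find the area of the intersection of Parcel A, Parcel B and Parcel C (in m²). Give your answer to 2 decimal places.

2.80

The intersection is the polygon with vertices (4,7.5), (6,7), (7,5), (4,6.8).
By the shoelace formula its area is 2.80.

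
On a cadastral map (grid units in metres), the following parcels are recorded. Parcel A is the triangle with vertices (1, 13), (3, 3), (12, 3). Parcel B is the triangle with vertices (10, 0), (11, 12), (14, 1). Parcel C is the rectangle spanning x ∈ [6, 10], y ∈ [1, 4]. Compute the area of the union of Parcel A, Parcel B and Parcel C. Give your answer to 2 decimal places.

75.21

By inclusion–exclusion:
Individual areas: |Parcel A| = 45, |Parcel B| = 23.5, |Parcel C| = 12.
|Parcel A∩Parcel B| = 1.294.
|Parcel A∩Parcel C| = 4.
|Parcel B∩Parcel C| = 0.
|Parcel A∩Parcel B∩Parcel C| = 0.
|Parcel A ∪ Parcel B ∪ Parcel C| = 80.5 − 5.294 + 0 = 75.21.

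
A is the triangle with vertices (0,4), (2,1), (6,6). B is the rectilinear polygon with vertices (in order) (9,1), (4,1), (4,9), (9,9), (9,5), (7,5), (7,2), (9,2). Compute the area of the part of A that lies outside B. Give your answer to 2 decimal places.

|A| = 11, |A∩B| = 1.8333.
|A ∖ B| = |A| − |A∩B| = 11 − 1.8333 = 9.17.

9.17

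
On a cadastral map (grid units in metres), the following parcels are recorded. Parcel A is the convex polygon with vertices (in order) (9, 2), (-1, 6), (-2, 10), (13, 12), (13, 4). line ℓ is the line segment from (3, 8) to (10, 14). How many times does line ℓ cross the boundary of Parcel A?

The segment meets the boundary at (6.684,11.158).

1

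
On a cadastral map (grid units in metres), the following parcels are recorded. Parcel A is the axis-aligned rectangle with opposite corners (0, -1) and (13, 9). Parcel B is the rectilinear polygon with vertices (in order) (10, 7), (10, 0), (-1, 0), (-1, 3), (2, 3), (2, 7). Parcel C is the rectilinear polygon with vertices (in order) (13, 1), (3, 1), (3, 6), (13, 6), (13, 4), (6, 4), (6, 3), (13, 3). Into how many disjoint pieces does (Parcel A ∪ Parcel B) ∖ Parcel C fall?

2

(Parcel A ∪ Parcel B) ∖ Parcel C splits into 2 disjoint pieces (area 83, area 7).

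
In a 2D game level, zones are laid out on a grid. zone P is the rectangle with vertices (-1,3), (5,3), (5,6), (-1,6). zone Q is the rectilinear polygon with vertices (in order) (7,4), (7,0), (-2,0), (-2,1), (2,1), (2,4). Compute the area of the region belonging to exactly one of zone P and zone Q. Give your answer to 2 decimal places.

36.00

|zone P| = 18, |zone Q| = 24, |zone P∩zone Q| = 3.
|zone P △ zone Q| = |zone P| + |zone Q| − 2·|zone P∩zone Q| = 18 + 24 − 6 = 36.00.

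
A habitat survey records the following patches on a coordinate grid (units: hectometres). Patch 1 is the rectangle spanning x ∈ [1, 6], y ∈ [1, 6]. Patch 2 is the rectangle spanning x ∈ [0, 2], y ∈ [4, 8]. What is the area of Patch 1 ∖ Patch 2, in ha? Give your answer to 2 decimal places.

23.00

|Patch 1∩Patch 2|: x∈[1,2], y∈[4,6] → 1·2 = 2.
|Patch 1| = 25.
|Patch 1 ∖ Patch 2| = |Patch 1| − |Patch 1∩Patch 2| = 25 − 2 = 23.00.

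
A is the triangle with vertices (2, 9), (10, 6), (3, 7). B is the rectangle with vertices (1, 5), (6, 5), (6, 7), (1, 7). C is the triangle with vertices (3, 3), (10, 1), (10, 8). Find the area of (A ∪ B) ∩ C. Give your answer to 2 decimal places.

0.51

|A ∪ B| = 15.8571.
|(A ∪ B) ∩ C| = 0.51.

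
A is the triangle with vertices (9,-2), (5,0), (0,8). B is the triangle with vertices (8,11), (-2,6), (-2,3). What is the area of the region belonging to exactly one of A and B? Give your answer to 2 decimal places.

|A| = 11, |B| = 15, |A∩B| = 0.5438.
|A △ B| = |A| + |B| − 2·|A∩B| = 11 + 15 − 1.0877 = 24.91.

24.91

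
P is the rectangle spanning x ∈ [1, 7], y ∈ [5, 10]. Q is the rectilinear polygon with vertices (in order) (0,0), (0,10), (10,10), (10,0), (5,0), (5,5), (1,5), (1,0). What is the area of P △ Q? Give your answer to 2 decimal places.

|P| = 30, |Q| = 80, |P∩Q| = 30.
|P △ Q| = |P| + |Q| − 2·|P∩Q| = 30 + 80 − 60 = 50.00.

50.00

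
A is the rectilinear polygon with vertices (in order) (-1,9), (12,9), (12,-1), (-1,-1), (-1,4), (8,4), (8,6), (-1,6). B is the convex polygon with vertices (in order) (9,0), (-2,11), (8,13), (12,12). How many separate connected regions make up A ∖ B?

A ∖ B splits into 2 disjoint pieces (area 7.5, area 61.875).

2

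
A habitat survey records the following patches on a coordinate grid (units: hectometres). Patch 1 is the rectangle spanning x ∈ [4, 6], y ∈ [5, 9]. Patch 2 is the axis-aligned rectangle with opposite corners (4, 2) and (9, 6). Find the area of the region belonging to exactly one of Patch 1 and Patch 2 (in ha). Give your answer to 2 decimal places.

24.00

|Patch 1∩Patch 2|: x∈[4,6], y∈[5,6] → 2·1 = 2.
|Patch 1 △ Patch 2| = |Patch 1| + |Patch 2| − 2·|Patch 1∩Patch 2| = 8 + 20 − 4 = 24.00.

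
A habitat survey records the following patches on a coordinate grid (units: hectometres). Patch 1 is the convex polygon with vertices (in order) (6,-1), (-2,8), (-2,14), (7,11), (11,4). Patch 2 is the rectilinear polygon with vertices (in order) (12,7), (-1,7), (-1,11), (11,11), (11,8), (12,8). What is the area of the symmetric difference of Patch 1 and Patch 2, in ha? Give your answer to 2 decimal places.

82.86

|Patch 1| = 107, |Patch 2| = 49, |Patch 1∩Patch 2| = 36.5714.
|Patch 1 △ Patch 2| = |Patch 1| + |Patch 2| − 2·|Patch 1∩Patch 2| = 107 + 49 − 73.1429 = 82.86.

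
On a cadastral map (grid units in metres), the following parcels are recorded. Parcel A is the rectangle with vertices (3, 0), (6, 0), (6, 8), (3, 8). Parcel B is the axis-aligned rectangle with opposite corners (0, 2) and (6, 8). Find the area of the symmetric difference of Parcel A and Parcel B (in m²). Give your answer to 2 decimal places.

24.00

|Parcel A∩Parcel B|: x∈[3,6], y∈[2,8] → 3·6 = 18.
|Parcel A △ Parcel B| = |Parcel A| + |Parcel B| − 2·|Parcel A∩Parcel B| = 24 + 36 − 36 = 24.00.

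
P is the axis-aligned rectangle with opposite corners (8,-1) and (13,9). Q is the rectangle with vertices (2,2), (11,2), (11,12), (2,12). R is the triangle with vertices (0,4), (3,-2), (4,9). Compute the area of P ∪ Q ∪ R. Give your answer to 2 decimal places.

By inclusion–exclusion:
Individual areas: |P| = 50, |Q| = 90, |R| = 19.5.
|P∩Q|: x∈[8,11], y∈[2,9] → 3·7 = 21.
|P∩R| = 0.
|Q∩R| = 9.2727.
|P∩Q∩R| = 0.
|P ∪ Q ∪ R| = 159.5 − 30.2727 + 0 = 129.23.

129.23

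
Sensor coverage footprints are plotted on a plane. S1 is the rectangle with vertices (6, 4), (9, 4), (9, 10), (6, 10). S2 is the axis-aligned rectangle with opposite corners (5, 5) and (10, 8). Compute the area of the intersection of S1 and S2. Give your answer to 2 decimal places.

9.00

|S1∩S2|: x∈[6,9], y∈[5,8] → 3·3 = 9.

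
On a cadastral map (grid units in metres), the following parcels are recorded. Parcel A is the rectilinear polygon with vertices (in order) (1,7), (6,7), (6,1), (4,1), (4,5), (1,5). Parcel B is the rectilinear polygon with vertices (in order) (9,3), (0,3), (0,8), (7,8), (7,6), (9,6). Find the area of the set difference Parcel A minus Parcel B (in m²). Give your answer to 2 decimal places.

4.00

|Parcel A| = 18, |Parcel A∩Parcel B| = 14.
|Parcel A ∖ Parcel B| = |Parcel A| − |Parcel A∩Parcel B| = 18 − 14 = 4.00.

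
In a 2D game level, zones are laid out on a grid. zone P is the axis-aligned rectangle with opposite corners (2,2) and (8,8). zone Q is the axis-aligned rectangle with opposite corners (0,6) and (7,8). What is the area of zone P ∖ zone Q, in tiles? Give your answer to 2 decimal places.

|zone P∩zone Q|: x∈[2,7], y∈[6,8] → 5·2 = 10.
|zone P| = 36.
|zone P ∖ zone Q| = |zone P| − |zone P∩zone Q| = 36 − 10 = 26.00.

26.00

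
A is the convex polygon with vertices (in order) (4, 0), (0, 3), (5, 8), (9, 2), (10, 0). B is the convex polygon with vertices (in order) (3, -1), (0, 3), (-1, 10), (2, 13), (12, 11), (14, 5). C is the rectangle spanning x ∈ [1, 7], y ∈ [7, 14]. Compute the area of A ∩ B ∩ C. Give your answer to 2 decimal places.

The intersection is the polygon with vertices (5,8), (5.667,7), (4,7).
By the shoelace formula its area is 0.83.

0.83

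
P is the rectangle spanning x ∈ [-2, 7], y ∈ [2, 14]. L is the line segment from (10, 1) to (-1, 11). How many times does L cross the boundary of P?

1

The segment meets the boundary at (7,3.727).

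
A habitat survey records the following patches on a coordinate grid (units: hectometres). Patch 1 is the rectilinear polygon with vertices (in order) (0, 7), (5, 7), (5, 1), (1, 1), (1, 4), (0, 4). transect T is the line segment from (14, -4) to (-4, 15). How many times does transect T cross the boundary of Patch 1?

2

The segment meets the boundary at (3.579,7), (5,5.5).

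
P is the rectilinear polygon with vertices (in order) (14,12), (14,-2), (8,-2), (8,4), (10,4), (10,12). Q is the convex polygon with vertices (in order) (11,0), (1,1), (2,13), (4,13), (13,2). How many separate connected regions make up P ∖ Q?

P ∖ Q is a single connected region.

1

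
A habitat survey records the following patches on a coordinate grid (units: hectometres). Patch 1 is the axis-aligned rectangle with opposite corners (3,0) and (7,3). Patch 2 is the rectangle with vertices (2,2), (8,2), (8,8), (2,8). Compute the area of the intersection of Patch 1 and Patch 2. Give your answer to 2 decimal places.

4.00

|Patch 1∩Patch 2|: x∈[3,7], y∈[2,3] → 4·1 = 4.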